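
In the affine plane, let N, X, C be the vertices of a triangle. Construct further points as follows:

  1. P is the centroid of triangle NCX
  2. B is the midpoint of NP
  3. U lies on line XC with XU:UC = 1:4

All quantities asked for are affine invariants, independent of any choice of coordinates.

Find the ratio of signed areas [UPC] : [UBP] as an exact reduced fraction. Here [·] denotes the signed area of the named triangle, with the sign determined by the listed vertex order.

[UPC]:[UBP] = 8/3

Assign N = (0, 0), X = (1, 0), C = (0, 1) — the answer is frame-independent, so this choice is without loss of generality.
1. P is the centroid of triangle NCX ⇒ P = (1/3, 1/3)
2. B is the midpoint of NP ⇒ B = (1/6, 1/6)
3. U lies on line XC with XU:UC = 1:4 ⇒ U = (4/5, 1/5)
2·[UPC] = -4/15, 2·[UBP] = -1/10
[UPC]:[UBP] = -4/15:-1/10 = 8/3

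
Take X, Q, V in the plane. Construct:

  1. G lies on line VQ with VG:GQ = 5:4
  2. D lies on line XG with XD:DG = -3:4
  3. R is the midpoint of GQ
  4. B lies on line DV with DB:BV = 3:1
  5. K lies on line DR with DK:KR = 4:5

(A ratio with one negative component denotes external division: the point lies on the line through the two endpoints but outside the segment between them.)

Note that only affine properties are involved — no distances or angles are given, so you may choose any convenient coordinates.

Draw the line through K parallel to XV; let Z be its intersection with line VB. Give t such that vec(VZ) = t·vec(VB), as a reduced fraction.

t = 188/135

Choose coordinates X = (0, 0), Q = (1, 0), V = (0, 1).
1. G lies on line VQ with VG:GQ = 5:4 ⇒ G = (5/9, 4/9)
2. D lies on line XG with XD:DG = -3:4 ⇒ D = (-5/3, -4/3)
3. R is the midpoint of GQ ⇒ R = (7/9, 2/9)
4. B lies on line DV with DB:BV = 3:1 ⇒ B = (-5/12, 5/12)
5. K lies on line DR with DK:KR = 4:5 ⇒ K = (-47/81, -52/81)
through K parallel to XV: direction (0, 1); meets VB at Z = (-47/81, 76/405)
Z = V + t·(B−V) with t = 188/135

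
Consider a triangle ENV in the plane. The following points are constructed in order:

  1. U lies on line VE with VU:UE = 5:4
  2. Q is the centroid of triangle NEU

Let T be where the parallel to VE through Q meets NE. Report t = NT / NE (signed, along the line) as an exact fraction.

Set E = (0, 0), N = (1, 0), V = (0, 1); any affine frame gives the same invariant.
1. U lies on line VE with VU:UE = 5:4 ⇒ U = (0, 4/9)
2. Q is the centroid of triangle NEU ⇒ Q = (1/3, 4/27)
through Q parallel to VE: direction (0, -1); meets NE at T = (1/3, 0)
T = N + t·(E−N) with t = 2/3

t = 2/3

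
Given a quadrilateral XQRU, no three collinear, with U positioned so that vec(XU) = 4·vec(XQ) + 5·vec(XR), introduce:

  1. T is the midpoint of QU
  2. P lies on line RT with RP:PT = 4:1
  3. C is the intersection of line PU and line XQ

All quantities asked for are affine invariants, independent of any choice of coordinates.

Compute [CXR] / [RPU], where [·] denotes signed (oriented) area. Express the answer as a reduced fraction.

[CXR]:[RPU] = -15/112

Choose coordinates X = (0, 0), Q = (1, 0), R = (0, 1), U = (4, 5).
1. T is the midpoint of QU ⇒ T = (5/2, 5/2)
2. P lies on line RT with RP:PT = 4:1 ⇒ P = (2, 11/5)
3. C is the intersection of line PU and line XQ ⇒ C = (3/7, 0)
2·[CXR] = -3/7, 2·[RPU] = 16/5
[CXR]:[RPU] = -3/7:16/5 = -15/112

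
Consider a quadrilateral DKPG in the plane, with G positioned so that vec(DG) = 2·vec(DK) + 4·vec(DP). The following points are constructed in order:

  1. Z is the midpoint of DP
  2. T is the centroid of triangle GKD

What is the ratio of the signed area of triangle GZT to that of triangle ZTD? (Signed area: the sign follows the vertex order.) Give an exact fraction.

Set D = (0, 0), K = (1, 0), P = (0, 1), G = (2, 4); any affine frame gives the same invariant.
1. Z is the midpoint of DP ⇒ Z = (0, 1/2)
2. T is the centroid of triangle GKD ⇒ T = (1, 4/3)
2·[GZT] = 11/6, 2·[ZTD] = -1/2
[GZT]:[ZTD] = 11/6:-1/2 = -11/3

[GZT]:[ZTD] = -11/3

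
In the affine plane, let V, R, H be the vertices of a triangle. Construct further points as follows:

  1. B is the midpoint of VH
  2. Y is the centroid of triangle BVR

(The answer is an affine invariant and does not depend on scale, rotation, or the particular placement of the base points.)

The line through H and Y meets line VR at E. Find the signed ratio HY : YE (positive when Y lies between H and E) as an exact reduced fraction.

HY:YE = 5

Assign V = (0, 0), R = (1, 0), H = (0, 1) — the answer is frame-independent, so this choice is without loss of generality.
1. B is the midpoint of VH ⇒ B = (0, 1/2)
2. Y is the centroid of triangle BVR ⇒ Y = (1/3, 1/6)
line HY meets VR at E = (2/5, 0)
Y = H + t·(E−H) with t = 5/6, so HY:YE = 5/6:1/6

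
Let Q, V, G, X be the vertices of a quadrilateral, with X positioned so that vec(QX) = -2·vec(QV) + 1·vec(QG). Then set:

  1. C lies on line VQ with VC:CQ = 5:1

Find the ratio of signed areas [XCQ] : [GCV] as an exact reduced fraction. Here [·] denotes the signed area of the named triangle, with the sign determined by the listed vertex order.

[XCQ]:[GCV] = -1/5

Work in coordinates with Q = (0, 0), V = (1, 0), G = (0, 1), X = (-2, 1).
1. C lies on line VQ with VC:CQ = 5:1 ⇒ C = (1/6, 0)
2·[XCQ] = -1/6, 2·[GCV] = 5/6
[XCQ]:[GCV] = -1/6:5/6 = -1/5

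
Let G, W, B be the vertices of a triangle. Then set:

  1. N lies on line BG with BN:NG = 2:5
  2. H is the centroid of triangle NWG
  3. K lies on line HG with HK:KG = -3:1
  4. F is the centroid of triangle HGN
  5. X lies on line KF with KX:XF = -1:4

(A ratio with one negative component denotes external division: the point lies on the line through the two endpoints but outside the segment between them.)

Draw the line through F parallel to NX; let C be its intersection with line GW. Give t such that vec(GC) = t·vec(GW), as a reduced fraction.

t = 1/37

Work in coordinates with G = (0, 0), W = (1, 0), B = (0, 1).
1. N lies on line BG with BN:NG = 2:5 ⇒ N = (0, 5/7)
2. H is the centroid of triangle NWG ⇒ H = (1/3, 5/21)
3. K lies on line HG with HK:KG = -3:1 ⇒ K = (-1/6, -5/42)
4. F is the centroid of triangle HGN ⇒ F = (1/9, 20/63)
5. X lies on line KF with KX:XF = -1:4 ⇒ X = (-7/27, -50/189)
through F parallel to NX: direction (-7/27, -185/189); meets GW at C = (1/37, 0)
C = G + t·(W−G) with t = 1/37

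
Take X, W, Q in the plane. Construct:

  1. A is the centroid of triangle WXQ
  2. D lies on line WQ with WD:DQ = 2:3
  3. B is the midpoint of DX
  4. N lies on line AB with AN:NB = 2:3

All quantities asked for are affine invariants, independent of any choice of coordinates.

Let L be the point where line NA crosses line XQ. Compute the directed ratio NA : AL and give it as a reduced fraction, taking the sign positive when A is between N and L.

NA:AL = -1/25

Set X = (0, 0), W = (1, 0), Q = (0, 1); any affine frame gives the same invariant.
1. A is the centroid of triangle WXQ ⇒ A = (1/3, 1/3)
2. D lies on line WQ with WD:DQ = 2:3 ⇒ D = (3/5, 2/5)
3. B is the midpoint of DX ⇒ B = (3/10, 1/5)
4. N lies on line AB with AN:NB = 2:3 ⇒ N = (8/25, 7/25)
line NA meets XQ at L = (0, -1)
A = N + t·(L−N) with t = -1/24, so NA:AL = -1/24:25/24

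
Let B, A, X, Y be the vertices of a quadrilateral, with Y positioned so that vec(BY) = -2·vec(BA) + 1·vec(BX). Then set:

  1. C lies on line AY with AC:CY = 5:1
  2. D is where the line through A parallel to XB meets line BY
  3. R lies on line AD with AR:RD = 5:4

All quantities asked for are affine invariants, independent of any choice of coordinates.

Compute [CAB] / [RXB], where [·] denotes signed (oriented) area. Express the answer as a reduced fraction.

Assign B = (0, 0), A = (1, 0), X = (0, 1), Y = (-2, 1) — the answer is frame-independent, so this choice is without loss of generality.
1. C lies on line AY with AC:CY = 5:1 ⇒ C = (-3/2, 5/6)
2. D is where the line through A parallel to XB meets line BY ⇒ D = (1, -1/2)
3. R lies on line AD with AR:RD = 5:4 ⇒ R = (1, -5/18)
2·[CAB] = -5/6, 2·[RXB] = 1
[CAB]:[RXB] = -5/6:1 = -5/6

[CAB]:[RXB] = -5/6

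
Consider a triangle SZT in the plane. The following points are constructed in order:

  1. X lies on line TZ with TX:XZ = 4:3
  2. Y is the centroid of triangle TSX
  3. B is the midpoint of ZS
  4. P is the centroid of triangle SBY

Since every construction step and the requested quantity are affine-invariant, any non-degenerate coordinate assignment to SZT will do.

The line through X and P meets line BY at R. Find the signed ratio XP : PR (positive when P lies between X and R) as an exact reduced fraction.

Set S = (0, 0), Z = (1, 0), T = (0, 1); any affine frame gives the same invariant.
1. X lies on line TZ with TX:XZ = 4:3 ⇒ X = (4/7, 3/7)
2. Y is the centroid of triangle TSX ⇒ Y = (4/21, 10/21)
3. B is the midpoint of ZS ⇒ B = (1/2, 0)
4. P is the centroid of triangle SBY ⇒ P = (29/126, 10/63)
line XP meets BY at R = (443/1302, 160/651)
P = X + t·(R−X) with t = 31/21, so XP:PR = 31/21:-10/21

XP:PR = -31/10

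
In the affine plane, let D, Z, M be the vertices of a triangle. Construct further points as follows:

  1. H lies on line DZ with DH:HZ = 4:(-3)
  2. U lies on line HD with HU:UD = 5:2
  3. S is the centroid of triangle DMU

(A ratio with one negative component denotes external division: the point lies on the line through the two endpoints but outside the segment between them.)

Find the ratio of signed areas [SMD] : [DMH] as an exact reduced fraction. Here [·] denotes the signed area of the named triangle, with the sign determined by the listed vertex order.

[SMD]:[DMH] = -2/21

Choose coordinates D = (0, 0), Z = (1, 0), M = (0, 1).
1. H lies on line DZ with DH:HZ = 4:(-3) ⇒ H = (4, 0)
2. U lies on line HD with HU:UD = 5:2 ⇒ U = (8/7, 0)
3. S is the centroid of triangle DMU ⇒ S = (8/21, 1/3)
2·[SMD] = 8/21, 2·[DMH] = -4
[SMD]:[DMH] = 8/21:-4 = -2/21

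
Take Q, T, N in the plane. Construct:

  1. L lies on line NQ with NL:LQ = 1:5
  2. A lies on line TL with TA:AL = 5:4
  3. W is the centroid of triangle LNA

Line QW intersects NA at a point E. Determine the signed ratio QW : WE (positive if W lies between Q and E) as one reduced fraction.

QW:WE = 17

Set Q = (0, 0), T = (1, 0), N = (0, 1); any affine frame gives the same invariant.
1. L lies on line NQ with NL:LQ = 1:5 ⇒ L = (0, 5/6)
2. A lies on line TL with TA:AL = 5:4 ⇒ A = (4/9, 25/54)
3. W is the centroid of triangle LNA ⇒ W = (4/27, 62/81)
line QW meets NA at E = (8/51, 124/153)
W = Q + t·(E−Q) with t = 17/18, so QW:WE = 17/18:1/18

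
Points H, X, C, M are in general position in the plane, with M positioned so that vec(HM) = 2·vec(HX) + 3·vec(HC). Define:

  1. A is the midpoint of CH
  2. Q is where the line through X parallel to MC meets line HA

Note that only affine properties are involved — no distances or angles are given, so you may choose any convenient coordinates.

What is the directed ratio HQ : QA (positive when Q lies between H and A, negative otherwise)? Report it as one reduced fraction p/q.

Choose coordinates H = (0, 0), X = (1, 0), C = (0, 1), M = (2, 3).
1. A is the midpoint of CH ⇒ A = (0, 1/2)
2. Q is where the line through X parallel to MC meets line HA ⇒ Q = (0, -1)
Q = H + t·(A−H) with t = -2, so HQ:QA = t:(1−t) = -2:3

HQ:QA = -2/3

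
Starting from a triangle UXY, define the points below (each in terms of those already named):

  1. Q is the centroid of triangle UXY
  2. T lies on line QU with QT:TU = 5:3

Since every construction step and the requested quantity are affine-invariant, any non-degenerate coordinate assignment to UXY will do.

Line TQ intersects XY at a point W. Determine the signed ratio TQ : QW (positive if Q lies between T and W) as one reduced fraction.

Assign U = (0, 0), X = (1, 0), Y = (0, 1) — the answer is frame-independent, so this choice is without loss of generality.
1. Q is the centroid of triangle UXY ⇒ Q = (1/3, 1/3)
2. T lies on line QU with QT:TU = 5:3 ⇒ T = (1/8, 1/8)
line TQ meets XY at W = (1/2, 1/2)
Q = T + t·(W−T) with t = 5/9, so TQ:QW = 5/9:4/9

TQ:QW = 5/4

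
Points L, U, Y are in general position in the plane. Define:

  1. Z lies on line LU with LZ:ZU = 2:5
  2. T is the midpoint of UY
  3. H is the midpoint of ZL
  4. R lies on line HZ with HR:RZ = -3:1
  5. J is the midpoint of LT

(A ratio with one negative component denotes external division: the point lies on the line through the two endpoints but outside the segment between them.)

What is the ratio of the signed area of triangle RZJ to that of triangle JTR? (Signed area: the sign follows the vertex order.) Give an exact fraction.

[RZJ]:[JTR] = 1/5

Set L = (0, 0), U = (1, 0), Y = (0, 1); any affine frame gives the same invariant.
1. Z lies on line LU with LZ:ZU = 2:5 ⇒ Z = (2/7, 0)
2. T is the midpoint of UY ⇒ T = (1/2, 1/2)
3. H is the midpoint of ZL ⇒ H = (1/7, 0)
4. R lies on line HZ with HR:RZ = -3:1 ⇒ R = (5/14, 0)
5. J is the midpoint of LT ⇒ J = (1/4, 1/4)
2·[RZJ] = -1/56, 2·[JTR] = -5/56
[RZJ]:[JTR] = -1/56:-5/56 = 1/5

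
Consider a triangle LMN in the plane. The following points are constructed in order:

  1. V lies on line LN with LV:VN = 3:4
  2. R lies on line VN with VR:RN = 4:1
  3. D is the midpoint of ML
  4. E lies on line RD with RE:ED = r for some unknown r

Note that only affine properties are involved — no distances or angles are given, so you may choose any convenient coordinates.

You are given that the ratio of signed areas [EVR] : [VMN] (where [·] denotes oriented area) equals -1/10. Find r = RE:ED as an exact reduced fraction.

r = 1/3

Choose coordinates L = (0, 0), M = (1, 0), N = (0, 1).
1. V lies on line LN with LV:VN = 3:4 ⇒ V = (0, 3/7)
2. R lies on line VN with VR:RN = 4:1 ⇒ R = (0, 31/35)
3. D is the midpoint of ML ⇒ D = (1/2, 0)
4. With RE:ED = r, write λ = r/(r+1) so E = R + λ·(D−R); E is affine-linear in λ
Every point depending on E is an affine combination of E and λ-independent points, so each such coordinate is linear in λ; the λ² term in each signed area is a multiple of (D−R)×(D−R) = 0, so 2·[EVR] and 2·[VMN] are each linear in λ. Evaluating at λ=0 and λ=1:
  2·[EVR] = -8/35·λ,   2·[VMN] = 4/7
So [EVR]:[VMN] = (-8/35·λ) / (4/7). Setting this equal to -1/10:
  -8/35·λ = -1/10·(4/7)  ⇒  λ = 1/4
Then r = λ/(1−λ) = (1/4)/(3/4) = 1/3. Check: with r = 1/3, E = (1/8, 93/140) and [EVR]:[VMN] = -1/10 as required.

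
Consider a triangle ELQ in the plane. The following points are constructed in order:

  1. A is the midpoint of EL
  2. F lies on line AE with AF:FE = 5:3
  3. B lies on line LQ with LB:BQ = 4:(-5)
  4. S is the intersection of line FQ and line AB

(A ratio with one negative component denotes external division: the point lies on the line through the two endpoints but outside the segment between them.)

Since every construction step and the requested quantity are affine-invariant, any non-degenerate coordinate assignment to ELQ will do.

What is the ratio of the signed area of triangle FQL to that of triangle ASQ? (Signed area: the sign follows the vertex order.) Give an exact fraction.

[FQL]:[ASQ] = 39/10

Choose coordinates E = (0, 0), L = (1, 0), Q = (0, 1).
1. A is the midpoint of EL ⇒ A = (1/2, 0)
2. F lies on line AE with AF:FE = 5:3 ⇒ F = (3/16, 0)
3. B lies on line LQ with LB:BQ = 4:(-5) ⇒ B = (5, -4)
4. S is the intersection of line FQ and line AB ⇒ S = (1/8, 1/3)
2·[FQL] = -13/16, 2·[ASQ] = -5/24
[FQL]:[ASQ] = -13/16:-5/24 = 39/10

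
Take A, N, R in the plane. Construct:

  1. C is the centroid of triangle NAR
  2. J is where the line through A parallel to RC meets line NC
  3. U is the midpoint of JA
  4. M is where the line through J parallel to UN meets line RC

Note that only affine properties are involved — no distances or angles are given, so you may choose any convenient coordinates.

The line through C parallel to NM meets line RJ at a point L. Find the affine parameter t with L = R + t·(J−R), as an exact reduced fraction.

t = 4/5

Choose coordinates A = (0, 0), N = (1, 0), R = (0, 1).
1. C is the centroid of triangle NAR ⇒ C = (1/3, 1/3)
2. J is where the line through A parallel to RC meets line NC ⇒ J = (-1/3, 2/3)
3. U is the midpoint of JA ⇒ U = (-1/6, 1/3)
4. M is where the line through J parallel to UN meets line RC ⇒ M = (1/4, 1/2)
through C parallel to NM: direction (-3/4, 1/2); meets RJ at L = (-4/15, 11/15)
L = R + t·(J−R) with t = 4/5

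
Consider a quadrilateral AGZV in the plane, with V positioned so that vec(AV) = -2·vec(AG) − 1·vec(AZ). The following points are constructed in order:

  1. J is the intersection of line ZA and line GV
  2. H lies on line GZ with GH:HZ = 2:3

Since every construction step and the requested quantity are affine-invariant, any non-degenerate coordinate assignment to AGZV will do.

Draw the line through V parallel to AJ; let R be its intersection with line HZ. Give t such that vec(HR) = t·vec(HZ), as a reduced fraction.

Choose coordinates A = (0, 0), G = (1, 0), Z = (0, 1), V = (-2, -1).
1. J is the intersection of line ZA and line GV ⇒ J = (0, -1/3)
2. H lies on line GZ with GH:HZ = 2:3 ⇒ H = (3/5, 2/5)
through V parallel to AJ: direction (0, -1/3); meets HZ at R = (-2, 3)
R = H + t·(Z−H) with t = 13/3

t = 13/3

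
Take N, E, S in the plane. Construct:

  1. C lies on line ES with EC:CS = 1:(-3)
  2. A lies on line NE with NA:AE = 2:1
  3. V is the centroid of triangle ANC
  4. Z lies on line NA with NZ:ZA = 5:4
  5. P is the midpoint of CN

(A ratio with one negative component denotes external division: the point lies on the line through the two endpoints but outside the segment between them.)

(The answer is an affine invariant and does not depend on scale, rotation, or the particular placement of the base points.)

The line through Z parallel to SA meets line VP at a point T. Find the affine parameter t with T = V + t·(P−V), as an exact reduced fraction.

t = 26/3

Assign N = (0, 0), E = (1, 0), S = (0, 1) — the answer is frame-independent, so this choice is without loss of generality.
1. C lies on line ES with EC:CS = 1:(-3) ⇒ C = (3/2, -1/2)
2. A lies on line NE with NA:AE = 2:1 ⇒ A = (2/3, 0)
3. V is the centroid of triangle ANC ⇒ V = (13/18, -1/6)
4. Z lies on line NA with NZ:ZA = 5:4 ⇒ Z = (10/27, 0)
5. P is the midpoint of CN ⇒ P = (3/4, -1/4)
through Z parallel to SA: direction (2/3, -1); meets VP at T = (26/27, -8/9)
T = V + t·(P−V) with t = 26/3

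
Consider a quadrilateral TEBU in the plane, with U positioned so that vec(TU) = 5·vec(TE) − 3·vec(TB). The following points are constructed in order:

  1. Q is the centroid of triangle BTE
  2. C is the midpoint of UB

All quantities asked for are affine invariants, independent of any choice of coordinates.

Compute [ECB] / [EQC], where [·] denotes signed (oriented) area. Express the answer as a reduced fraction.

[ECB]:[EQC] = 3

Work in coordinates with T = (0, 0), E = (1, 0), B = (0, 1), U = (5, -3).
1. Q is the centroid of triangle BTE ⇒ Q = (1/3, 1/3)
2. C is the midpoint of UB ⇒ C = (5/2, -1)
2·[ECB] = 1/2, 2·[EQC] = 1/6
[ECB]:[EQC] = 1/2:1/6 = 3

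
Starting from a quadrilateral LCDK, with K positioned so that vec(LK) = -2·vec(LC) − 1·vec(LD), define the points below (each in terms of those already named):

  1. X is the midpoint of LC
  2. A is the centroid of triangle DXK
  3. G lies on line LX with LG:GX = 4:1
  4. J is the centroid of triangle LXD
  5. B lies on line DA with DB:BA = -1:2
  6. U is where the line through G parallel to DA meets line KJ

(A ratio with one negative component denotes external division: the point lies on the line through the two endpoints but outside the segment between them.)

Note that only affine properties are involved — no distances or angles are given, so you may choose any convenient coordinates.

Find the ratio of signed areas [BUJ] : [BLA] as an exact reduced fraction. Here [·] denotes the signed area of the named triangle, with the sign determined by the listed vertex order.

Assign L = (0, 0), C = (1, 0), D = (0, 1), K = (-2, -1) — the answer is frame-independent, so this choice is without loss of generality.
1. X is the midpoint of LC ⇒ X = (1/2, 0)
2. A is the centroid of triangle DXK ⇒ A = (-1/2, 0)
3. G lies on line LX with LG:GX = 4:1 ⇒ G = (2/5, 0)
4. J is the centroid of triangle LXD ⇒ J = (1/6, 1/3)
5. B lies on line DA with DB:BA = -1:2 ⇒ B = (1/2, 2)
6. U is where the line through G parallel to DA meets line KJ ⇒ U = (67/90, 31/45)
2·[BUJ] = -38/45, 2·[BLA] = -1
[BUJ]:[BLA] = -38/45:-1 = 38/45

[BUJ]:[BLA] = 38/45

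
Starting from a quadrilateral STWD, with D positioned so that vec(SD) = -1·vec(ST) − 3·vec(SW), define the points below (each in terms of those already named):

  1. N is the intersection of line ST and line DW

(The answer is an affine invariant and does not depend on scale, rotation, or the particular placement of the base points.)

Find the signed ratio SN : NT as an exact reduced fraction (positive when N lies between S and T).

Choose coordinates S = (0, 0), T = (1, 0), W = (0, 1), D = (-1, -3).
1. N is the intersection of line ST and line DW ⇒ N = (-1/4, 0)
N = S + t·(T−S) with t = -1/4, so SN:NT = t:(1−t) = -1/4:5/4

SN:NT = -1/5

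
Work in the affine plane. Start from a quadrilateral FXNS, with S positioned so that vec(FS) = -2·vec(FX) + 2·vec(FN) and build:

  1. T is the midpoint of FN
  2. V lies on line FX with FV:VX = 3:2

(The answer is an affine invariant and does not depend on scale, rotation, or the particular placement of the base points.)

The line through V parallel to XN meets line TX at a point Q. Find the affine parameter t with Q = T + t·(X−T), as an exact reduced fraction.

Choose coordinates F = (0, 0), X = (1, 0), N = (0, 1), S = (-2, 2).
1. T is the midpoint of FN ⇒ T = (0, 1/2)
2. V lies on line FX with FV:VX = 3:2 ⇒ V = (3/5, 0)
through V parallel to XN: direction (-1, 1); meets TX at Q = (1/5, 2/5)
Q = T + t·(X−T) with t = 1/5

t = 1/5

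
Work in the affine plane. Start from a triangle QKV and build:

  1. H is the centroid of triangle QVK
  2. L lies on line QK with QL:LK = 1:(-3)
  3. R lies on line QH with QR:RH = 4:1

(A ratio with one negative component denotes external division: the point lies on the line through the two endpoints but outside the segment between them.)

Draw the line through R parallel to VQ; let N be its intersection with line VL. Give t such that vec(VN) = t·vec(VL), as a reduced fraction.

t = -8/15

Set Q = (0, 0), K = (1, 0), V = (0, 1); any affine frame gives the same invariant.
1. H is the centroid of triangle QVK ⇒ H = (1/3, 1/3)
2. L lies on line QK with QL:LK = 1:(-3) ⇒ L = (-1/2, 0)
3. R lies on line QH with QR:RH = 4:1 ⇒ R = (4/15, 4/15)
through R parallel to VQ: direction (0, -1); meets VL at N = (4/15, 23/15)
N = V + t·(L−V) with t = -8/15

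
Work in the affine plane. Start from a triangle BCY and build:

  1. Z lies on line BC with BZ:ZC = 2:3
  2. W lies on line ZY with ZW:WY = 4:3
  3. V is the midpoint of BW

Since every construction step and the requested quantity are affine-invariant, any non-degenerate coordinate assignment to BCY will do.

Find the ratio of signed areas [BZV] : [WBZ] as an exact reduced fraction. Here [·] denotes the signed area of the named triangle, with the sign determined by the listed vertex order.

Set B = (0, 0), C = (1, 0), Y = (0, 1); any affine frame gives the same invariant.
1. Z lies on line BC with BZ:ZC = 2:3 ⇒ Z = (2/5, 0)
2. W lies on line ZY with ZW:WY = 4:3 ⇒ W = (6/35, 4/7)
3. V is the midpoint of BW ⇒ V = (3/35, 2/7)
2·[BZV] = 4/35, 2·[WBZ] = 8/35
[BZV]:[WBZ] = 4/35:8/35 = 1/2

[BZV]:[WBZ] = 1/2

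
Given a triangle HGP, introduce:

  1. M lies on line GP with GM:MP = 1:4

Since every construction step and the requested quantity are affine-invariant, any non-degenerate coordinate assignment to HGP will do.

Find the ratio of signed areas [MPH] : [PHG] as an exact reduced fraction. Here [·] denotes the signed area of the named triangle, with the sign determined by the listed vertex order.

Work in coordinates with H = (0, 0), G = (1, 0), P = (0, 1).
1. M lies on line GP with GM:MP = 1:4 ⇒ M = (4/5, 1/5)
2·[MPH] = 4/5, 2·[PHG] = 1
[MPH]:[PHG] = 4/5:1 = 4/5

[MPH]:[PHG] = 4/5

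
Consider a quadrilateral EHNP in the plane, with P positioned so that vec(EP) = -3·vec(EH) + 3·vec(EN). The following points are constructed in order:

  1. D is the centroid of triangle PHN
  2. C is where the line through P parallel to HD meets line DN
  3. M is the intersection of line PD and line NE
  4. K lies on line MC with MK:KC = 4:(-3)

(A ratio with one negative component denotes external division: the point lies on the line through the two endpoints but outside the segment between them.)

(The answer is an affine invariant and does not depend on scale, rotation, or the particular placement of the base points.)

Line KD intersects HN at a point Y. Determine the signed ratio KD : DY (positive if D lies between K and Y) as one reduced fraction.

Work in coordinates with E = (0, 0), H = (1, 0), N = (0, 1), P = (-3, 3).
1. D is the centroid of triangle PHN ⇒ D = (-2/3, 4/3)
2. C is where the line through P parallel to HD meets line DN ⇒ C = (-4/3, 5/3)
3. M is the intersection of line PD and line NE ⇒ M = (0, 6/7)
4. K lies on line MC with MK:KC = 4:(-3) ⇒ K = (-16/3, 86/21)
line KD meets HN at Y = (3/20, 17/20)
D = K + t·(Y−K) with t = 40/47, so KD:DY = 40/47:7/47

KD:DY = 40/7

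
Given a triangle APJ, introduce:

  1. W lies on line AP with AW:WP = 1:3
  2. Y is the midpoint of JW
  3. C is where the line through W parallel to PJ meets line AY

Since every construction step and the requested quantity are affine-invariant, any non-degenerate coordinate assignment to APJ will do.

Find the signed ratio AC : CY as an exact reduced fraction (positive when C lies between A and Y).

AC:CY = 2/3

Choose coordinates A = (0, 0), P = (1, 0), J = (0, 1).
1. W lies on line AP with AW:WP = 1:3 ⇒ W = (1/4, 0)
2. Y is the midpoint of JW ⇒ Y = (1/8, 1/2)
3. C is where the line through W parallel to PJ meets line AY ⇒ C = (1/20, 1/5)
C = A + t·(Y−A) with t = 2/5, so AC:CY = t:(1−t) = 2/5:3/5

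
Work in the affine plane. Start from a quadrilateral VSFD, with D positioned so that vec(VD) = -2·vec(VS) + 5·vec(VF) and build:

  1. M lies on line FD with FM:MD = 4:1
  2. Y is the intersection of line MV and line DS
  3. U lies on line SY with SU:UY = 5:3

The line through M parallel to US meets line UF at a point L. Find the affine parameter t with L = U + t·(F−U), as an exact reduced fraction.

t = 1/5

Work in coordinates with V = (0, 0), S = (1, 0), F = (0, 1), D = (-2, 5).
1. M lies on line FD with FM:MD = 4:1 ⇒ M = (-8/5, 21/5)
2. Y is the intersection of line MV and line DS ⇒ Y = (-40/23, 105/23)
3. U lies on line SY with SU:UY = 5:3 ⇒ U = (-131/184, 525/184)
through M parallel to US: direction (315/184, -525/184); meets UF at L = (-131/230, 571/230)
L = U + t·(F−U) with t = 1/5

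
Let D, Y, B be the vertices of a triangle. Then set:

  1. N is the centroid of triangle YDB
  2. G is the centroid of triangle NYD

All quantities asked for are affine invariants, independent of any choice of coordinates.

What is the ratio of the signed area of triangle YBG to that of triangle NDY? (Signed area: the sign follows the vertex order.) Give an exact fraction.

[YBG]:[NDY] = 4/3

Assign D = (0, 0), Y = (1, 0), B = (0, 1) — the answer is frame-independent, so this choice is without loss of generality.
1. N is the centroid of triangle YDB ⇒ N = (1/3, 1/3)
2. G is the centroid of triangle NYD ⇒ G = (4/9, 1/9)
2·[YBG] = 4/9, 2·[NDY] = 1/3
[YBG]:[NDY] = 4/9:1/3 = 4/3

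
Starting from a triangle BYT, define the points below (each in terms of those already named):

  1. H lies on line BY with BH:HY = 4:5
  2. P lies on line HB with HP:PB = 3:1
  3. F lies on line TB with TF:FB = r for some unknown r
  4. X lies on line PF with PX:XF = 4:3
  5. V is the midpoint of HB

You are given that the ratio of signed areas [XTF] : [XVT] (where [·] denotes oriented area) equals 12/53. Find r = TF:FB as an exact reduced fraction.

r = 4/3

Set B = (0, 0), Y = (1, 0), T = (0, 1); any affine frame gives the same invariant.
1. H lies on line BY with BH:HY = 4:5 ⇒ H = (4/9, 0)
2. P lies on line HB with HP:PB = 3:1 ⇒ P = (1/9, 0)
3. With TF:FB = r, write λ = r/(r+1) so F = T + λ·(B−T); F is affine-linear in λ
4. X lies on line PF with PX:XF = 4:3 ⇒ X is an affine combination of earlier points and hence also affine-linear in λ
5. V is the midpoint of HB ⇒ V = (2/9, 0)
Every point depending on F is an affine combination of F and λ-independent points, so each such coordinate is linear in λ; the λ² term in each signed area is a multiple of (B−T)×(B−T) = 0, so 2·[XTF] and 2·[XVT] are each linear in λ. Evaluating at λ=0 and λ=1:
  2·[XTF] = 1/21·λ,   2·[XVT] = 8/63·λ + 1/21
So [XTF]:[XVT] = (1/21·λ) / (8/63·λ + 1/21). Setting this equal to 12/53:
  1/21·λ = 12/53·(8/63·λ + 1/21)  ⇒  λ = 4/7
Then r = λ/(1−λ) = (4/7)/(3/7) = 4/3. Check: with r = 4/3, F = (0, 3/7) and [XTF]:[XVT] = 12/53 as required.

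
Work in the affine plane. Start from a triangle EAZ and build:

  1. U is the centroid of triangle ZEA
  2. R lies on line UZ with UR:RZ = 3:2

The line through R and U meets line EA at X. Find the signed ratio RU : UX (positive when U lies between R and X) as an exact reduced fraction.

Set E = (0, 0), A = (1, 0), Z = (0, 1); any affine frame gives the same invariant.
1. U is the centroid of triangle ZEA ⇒ U = (1/3, 1/3)
2. R lies on line UZ with UR:RZ = 3:2 ⇒ R = (2/15, 11/15)
line RU meets EA at X = (1/2, 0)
U = R + t·(X−R) with t = 6/11, so RU:UX = 6/11:5/11

RU:UX = 6/5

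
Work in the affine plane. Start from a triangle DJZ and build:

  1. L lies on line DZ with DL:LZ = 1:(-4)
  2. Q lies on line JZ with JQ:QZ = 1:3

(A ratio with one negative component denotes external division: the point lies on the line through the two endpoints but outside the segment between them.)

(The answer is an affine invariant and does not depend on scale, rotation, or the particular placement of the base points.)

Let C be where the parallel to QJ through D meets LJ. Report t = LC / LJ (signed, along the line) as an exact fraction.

t = 1/4

Choose coordinates D = (0, 0), J = (1, 0), Z = (0, 1).
1. L lies on line DZ with DL:LZ = 1:(-4) ⇒ L = (0, -1/3)
2. Q lies on line JZ with JQ:QZ = 1:3 ⇒ Q = (3/4, 1/4)
through D parallel to QJ: direction (1/4, -1/4); meets LJ at C = (1/4, -1/4)
C = L + t·(J−L) with t = 1/4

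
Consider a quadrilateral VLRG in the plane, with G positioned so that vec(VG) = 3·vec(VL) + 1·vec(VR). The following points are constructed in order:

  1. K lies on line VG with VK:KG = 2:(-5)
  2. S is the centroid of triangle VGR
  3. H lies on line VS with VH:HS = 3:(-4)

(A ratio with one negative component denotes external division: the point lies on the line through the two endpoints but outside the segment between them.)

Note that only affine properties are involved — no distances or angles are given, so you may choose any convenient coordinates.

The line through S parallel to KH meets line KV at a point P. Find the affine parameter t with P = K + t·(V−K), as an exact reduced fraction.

t = 4/3

Assign V = (0, 0), L = (1, 0), R = (0, 1), G = (3, 1) — the answer is frame-independent, so this choice is without loss of generality.
1. K lies on line VG with VK:KG = 2:(-5) ⇒ K = (-2, -2/3)
2. S is the centroid of triangle VGR ⇒ S = (1, 2/3)
3. H lies on line VS with VH:HS = 3:(-4) ⇒ H = (-3, -2)
through S parallel to KH: direction (-1, -4/3); meets KV at P = (2/3, 2/9)
P = K + t·(V−K) with t = 4/3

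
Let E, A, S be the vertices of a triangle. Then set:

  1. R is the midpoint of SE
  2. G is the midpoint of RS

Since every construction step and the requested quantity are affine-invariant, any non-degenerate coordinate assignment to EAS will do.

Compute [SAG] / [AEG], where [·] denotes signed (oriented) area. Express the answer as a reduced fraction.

[SAG]:[AEG] = 1/3

Work in coordinates with E = (0, 0), A = (1, 0), S = (0, 1).
1. R is the midpoint of SE ⇒ R = (0, 1/2)
2. G is the midpoint of RS ⇒ G = (0, 3/4)
2·[SAG] = -1/4, 2·[AEG] = -3/4
[SAG]:[AEG] = -1/4:-3/4 = 1/3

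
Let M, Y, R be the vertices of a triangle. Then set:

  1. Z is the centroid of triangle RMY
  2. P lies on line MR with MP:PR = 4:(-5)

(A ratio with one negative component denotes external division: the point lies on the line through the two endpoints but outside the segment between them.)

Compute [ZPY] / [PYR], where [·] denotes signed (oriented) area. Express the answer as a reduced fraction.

[ZPY]:[PYR] = 3/5

Assign M = (0, 0), Y = (1, 0), R = (0, 1) — the answer is frame-independent, so this choice is without loss of generality.
1. Z is the centroid of triangle RMY ⇒ Z = (1/3, 1/3)
2. P lies on line MR with MP:PR = 4:(-5) ⇒ P = (0, -4)
2·[ZPY] = 3, 2·[PYR] = 5
[ZPY]:[PYR] = 3:5 = 3/5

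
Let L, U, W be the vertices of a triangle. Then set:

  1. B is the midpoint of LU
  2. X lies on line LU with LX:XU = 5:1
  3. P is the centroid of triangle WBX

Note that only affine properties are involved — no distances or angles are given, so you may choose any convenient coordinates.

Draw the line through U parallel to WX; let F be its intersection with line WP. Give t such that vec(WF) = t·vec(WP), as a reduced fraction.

t = -3/2

Set L = (0, 0), U = (1, 0), W = (0, 1); any affine frame gives the same invariant.
1. B is the midpoint of LU ⇒ B = (1/2, 0)
2. X lies on line LU with LX:XU = 5:1 ⇒ X = (5/6, 0)
3. P is the centroid of triangle WBX ⇒ P = (4/9, 1/3)
through U parallel to WX: direction (5/6, -1); meets WP at F = (-2/3, 2)
F = W + t·(P−W) with t = -3/2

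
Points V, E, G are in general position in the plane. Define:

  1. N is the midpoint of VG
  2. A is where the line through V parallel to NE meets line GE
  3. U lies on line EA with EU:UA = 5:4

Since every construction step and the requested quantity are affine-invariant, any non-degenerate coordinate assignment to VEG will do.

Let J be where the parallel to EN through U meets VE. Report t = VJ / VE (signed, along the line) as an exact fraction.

t = 4/9

Choose coordinates V = (0, 0), E = (1, 0), G = (0, 1).
1. N is the midpoint of VG ⇒ N = (0, 1/2)
2. A is where the line through V parallel to NE meets line GE ⇒ A = (2, -1)
3. U lies on line EA with EU:UA = 5:4 ⇒ U = (14/9, -5/9)
through U parallel to EN: direction (-1, 1/2); meets VE at J = (4/9, 0)
J = V + t·(E−V) with t = 4/9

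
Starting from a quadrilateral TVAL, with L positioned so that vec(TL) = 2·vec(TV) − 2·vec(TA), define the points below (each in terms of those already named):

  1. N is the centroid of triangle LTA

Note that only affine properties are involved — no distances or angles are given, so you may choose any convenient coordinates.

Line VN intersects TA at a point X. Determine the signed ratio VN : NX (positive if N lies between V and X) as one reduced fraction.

VN:NX = 1/2

Set T = (0, 0), V = (1, 0), A = (0, 1), L = (2, -2); any affine frame gives the same invariant.
1. N is the centroid of triangle LTA ⇒ N = (2/3, -1/3)
line VN meets TA at X = (0, -1)
N = V + t·(X−V) with t = 1/3, so VN:NX = 1/3:2/3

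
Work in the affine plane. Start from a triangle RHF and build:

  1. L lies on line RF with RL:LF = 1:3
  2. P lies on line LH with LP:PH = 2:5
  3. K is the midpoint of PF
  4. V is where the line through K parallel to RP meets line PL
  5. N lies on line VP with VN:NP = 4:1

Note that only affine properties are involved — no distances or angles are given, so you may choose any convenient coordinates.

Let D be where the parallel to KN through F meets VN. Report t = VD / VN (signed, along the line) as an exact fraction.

t = 3/4

Set R = (0, 0), H = (1, 0), F = (0, 1); any affine frame gives the same invariant.
1. L lies on line RF with RL:LF = 1:3 ⇒ L = (0, 1/4)
2. P lies on line LH with LP:PH = 2:5 ⇒ P = (2/7, 5/28)
3. K is the midpoint of PF ⇒ K = (1/7, 33/56)
4. V is where the line through K parallel to RP meets line PL ⇒ V = (-2/7, 9/28)
5. N lies on line VP with VN:NP = 4:1 ⇒ N = (6/35, 29/140)
through F parallel to KN: direction (1/35, -107/280); meets VN at D = (2/35, 33/140)
D = V + t·(N−V) with t = 3/4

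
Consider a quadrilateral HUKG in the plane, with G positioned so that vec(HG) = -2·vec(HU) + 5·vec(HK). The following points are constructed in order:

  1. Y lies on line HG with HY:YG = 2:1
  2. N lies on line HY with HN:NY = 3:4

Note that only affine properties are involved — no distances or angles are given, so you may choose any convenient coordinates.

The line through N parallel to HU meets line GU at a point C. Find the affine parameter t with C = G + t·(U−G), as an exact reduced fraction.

Set H = (0, 0), U = (1, 0), K = (0, 1), G = (-2, 5); any affine frame gives the same invariant.
1. Y lies on line HG with HY:YG = 2:1 ⇒ Y = (-4/3, 10/3)
2. N lies on line HY with HN:NY = 3:4 ⇒ N = (-4/7, 10/7)
through N parallel to HU: direction (1, 0); meets GU at C = (1/7, 10/7)
C = G + t·(U−G) with t = 5/7

t = 5/7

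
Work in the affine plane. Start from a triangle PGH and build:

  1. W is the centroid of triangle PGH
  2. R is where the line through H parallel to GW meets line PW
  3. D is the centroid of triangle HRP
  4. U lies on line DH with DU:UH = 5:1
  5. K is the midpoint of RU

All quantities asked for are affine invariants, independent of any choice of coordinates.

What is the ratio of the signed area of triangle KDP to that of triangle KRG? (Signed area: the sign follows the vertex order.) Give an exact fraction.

Set P = (0, 0), G = (1, 0), H = (0, 1); any affine frame gives the same invariant.
1. W is the centroid of triangle PGH ⇒ W = (1/3, 1/3)
2. R is where the line through H parallel to GW meets line PW ⇒ R = (2/3, 2/3)
3. D is the centroid of triangle HRP ⇒ D = (2/9, 5/9)
4. U lies on line DH with DU:UH = 5:1 ⇒ U = (1/27, 25/27)
5. K is the midpoint of RU ⇒ K = (19/54, 43/54)
2·[KDP] = 1/54, 2·[KRG] = -1/6
[KDP]:[KRG] = 1/54:-1/6 = -1/9

[KDP]:[KRG] = -1/9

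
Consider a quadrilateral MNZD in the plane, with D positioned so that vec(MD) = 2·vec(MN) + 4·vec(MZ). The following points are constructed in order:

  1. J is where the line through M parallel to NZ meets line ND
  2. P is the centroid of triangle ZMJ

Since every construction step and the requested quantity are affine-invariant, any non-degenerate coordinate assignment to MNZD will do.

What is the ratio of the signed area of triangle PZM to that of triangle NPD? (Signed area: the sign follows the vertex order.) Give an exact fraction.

Assign M = (0, 0), N = (1, 0), Z = (0, 1), D = (2, 4) — the answer is frame-independent, so this choice is without loss of generality.
1. J is where the line through M parallel to NZ meets line ND ⇒ J = (4/5, -4/5)
2. P is the centroid of triangle ZMJ ⇒ P = (4/15, 1/15)
2·[PZM] = 4/15, 2·[NPD] = -3
[PZM]:[NPD] = 4/15:-3 = -4/45

[PZM]:[NPD] = -4/45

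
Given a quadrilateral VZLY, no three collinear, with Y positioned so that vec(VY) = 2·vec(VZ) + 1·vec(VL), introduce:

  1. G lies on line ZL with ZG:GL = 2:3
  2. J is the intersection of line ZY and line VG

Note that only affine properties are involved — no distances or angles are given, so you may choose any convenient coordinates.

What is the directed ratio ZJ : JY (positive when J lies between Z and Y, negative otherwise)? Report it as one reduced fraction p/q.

Set V = (0, 0), Z = (1, 0), L = (0, 1), Y = (2, 1); any affine frame gives the same invariant.
1. G lies on line ZL with ZG:GL = 2:3 ⇒ G = (3/5, 2/5)
2. J is the intersection of line ZY and line VG ⇒ J = (3, 2)
J = Z + t·(Y−Z) with t = 2, so ZJ:JY = t:(1−t) = 2:-1

ZJ:JY = -2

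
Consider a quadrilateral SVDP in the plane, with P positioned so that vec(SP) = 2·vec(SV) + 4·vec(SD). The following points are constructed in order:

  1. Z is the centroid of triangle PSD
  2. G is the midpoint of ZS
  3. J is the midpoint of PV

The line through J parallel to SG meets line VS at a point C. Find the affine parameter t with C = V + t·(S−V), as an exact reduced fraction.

t = 3/10

Set S = (0, 0), V = (1, 0), D = (0, 1), P = (2, 4); any affine frame gives the same invariant.
1. Z is the centroid of triangle PSD ⇒ Z = (2/3, 5/3)
2. G is the midpoint of ZS ⇒ G = (1/3, 5/6)
3. J is the midpoint of PV ⇒ J = (3/2, 2)
through J parallel to SG: direction (1/3, 5/6); meets VS at C = (7/10, 0)
C = V + t·(S−V) with t = 3/10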